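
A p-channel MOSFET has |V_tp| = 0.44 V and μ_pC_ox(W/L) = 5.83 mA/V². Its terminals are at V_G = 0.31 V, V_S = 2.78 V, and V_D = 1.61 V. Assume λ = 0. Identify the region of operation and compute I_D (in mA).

Triode; I_D = 9.86 mA

V_SG = V_S − V_G = 2.78 − 0.31 = 2.47 V; V_SD = V_S − V_D = 2.78 − 1.61 = 1.17 V.
V_ov = V_SG − |V_tp| = 2.47 − 0.44 = 2.03 V.
Since V_SD = 1.17 V < V_ov = 2.03 V, the device is in the triode region.
I_D = k_p [V_ov · V_SD − ½ V_SD²] = 5.83 × [2.03 × 1.17 − 0.5 × 1.17²] = 9.86 mA.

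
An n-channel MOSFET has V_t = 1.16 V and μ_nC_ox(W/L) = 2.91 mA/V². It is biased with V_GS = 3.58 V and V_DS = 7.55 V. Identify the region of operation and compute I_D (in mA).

Saturation; I_D = 8.52 mA

V_ov = V_GS − V_t = 3.58 − 1.16 = 2.42 V.
Since V_DS = 7.55 V ≥ V_ov = 2.42 V, the device is in saturation.
I_D = ½ k_n V_ov² = 0.5 × 2.91 × 2.42² = 8.52 mA.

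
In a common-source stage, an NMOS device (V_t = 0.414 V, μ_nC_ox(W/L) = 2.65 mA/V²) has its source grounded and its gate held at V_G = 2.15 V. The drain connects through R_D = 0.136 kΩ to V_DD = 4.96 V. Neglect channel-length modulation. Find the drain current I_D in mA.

I_D = 3.99 mA

V_GS = V_G = 2.15 V, so V_ov = 2.15 − 0.414 = 1.74 V.
Assume saturation: I_D = ½ k_n V_ov² = 0.5 × 2.65 × 1.74² = 3.99 mA, giving V_DS = V_DD − I_D R_D = 4.96 − 3.99 × 0.136 = 4.42 V.
V_DS = 4.42 V ≥ V_ov = 1.74 V, confirming saturation.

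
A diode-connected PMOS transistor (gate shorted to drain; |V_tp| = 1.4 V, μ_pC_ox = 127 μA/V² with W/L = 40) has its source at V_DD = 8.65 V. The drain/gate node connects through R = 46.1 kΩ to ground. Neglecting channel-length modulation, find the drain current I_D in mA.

I_D = 0.152 mA

With gate tied to drain, V_SG = V_SD ≥ V_SG − |V_tp|, so the device is in saturation.
k_p = μ_pC_ox · (W/L) = 5.08 mA/V².
KCL at the drain: ½ k_p (V_SG − |V_tp|)² = (V_DD − V_SG)/R.
Let x = V_SG − 1.4. Then 117 x² + x − 7.25 = 0, giving x = 0.245 V (positive root), so V_SG = 1.64 V.
I_D = (V_DD − V_SG)/R = (8.65 − 1.64) / 46.1 = 0.152 mA.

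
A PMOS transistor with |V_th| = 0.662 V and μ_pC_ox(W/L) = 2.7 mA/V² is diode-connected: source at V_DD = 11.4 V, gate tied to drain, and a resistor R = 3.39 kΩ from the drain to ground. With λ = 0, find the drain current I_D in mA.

I_D = 2.75 mA

With gate tied to drain, V_SG = V_SD ≥ V_SG − |V_th|, so the device is in saturation.
KCL at the drain: ½ k_p (V_SG − |V_th|)² = (V_DD − V_SG)/R.
Let x = V_SG − 0.662. Then 4.58 x² + x − 10.74 = 0, giving x = 1.43 V (positive root), so V_SG = 2.09 V.
I_D = (V_DD − V_SG)/R = (11.4 − 2.09) / 3.39 = 2.75 mA.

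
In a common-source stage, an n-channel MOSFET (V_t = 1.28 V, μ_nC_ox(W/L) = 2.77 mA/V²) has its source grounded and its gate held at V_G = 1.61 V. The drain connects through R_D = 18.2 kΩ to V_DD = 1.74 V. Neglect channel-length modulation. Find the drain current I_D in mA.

I_D = 0.0891 mA

V_GS = V_G = 1.61 V, so V_ov = 1.61 − 1.28 = 0.33 V.
Assume saturation: I_D = ½ k_n V_ov² = 0.5 × 2.77 × 0.33² = 0.151 mA, giving V_DS = V_DD − I_D R_D = 1.74 − 0.151 × 18.2 = -1.01 V.
But -1.01 V < V_ov = 0.33 V, so the device is actually in triode.
In triode I_D = k_n[V_ov V_DS − ½ V_DS²] and I_D = (V_DD − V_DS)/R_D. Equating: 25.2 V_DS² − 17.64 V_DS + 1.74 = 0, giving V_DS = 0.119 V (the root below V_ov).
I_D = (1.74 − 0.119) / 18.2 = 0.0891 mA.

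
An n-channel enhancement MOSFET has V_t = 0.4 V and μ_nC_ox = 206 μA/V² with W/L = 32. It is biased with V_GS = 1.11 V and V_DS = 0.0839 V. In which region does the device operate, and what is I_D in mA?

Triode; I_D = 0.369 mA

k_n = μ_nC_ox · (W/L) = 6.592 mA/V².
V_ov = V_GS − V_t = 1.11 − 0.4 = 0.71 V.
Since V_DS = 0.0839 V < V_ov = 0.71 V, the device is in the triode region.
I_D = k_n [V_ov · V_DS − ½ V_DS²] = 6.592 × [0.71 × 0.0839 − 0.5 × 0.0839²] = 0.369 mA.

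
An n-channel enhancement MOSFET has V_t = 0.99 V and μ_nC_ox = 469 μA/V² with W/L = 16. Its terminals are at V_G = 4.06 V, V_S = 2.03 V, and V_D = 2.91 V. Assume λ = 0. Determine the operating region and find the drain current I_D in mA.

V_GS = V_G − V_S = 4.06 − 2.03 = 2.03 V; V_DS = V_D − V_S = 2.91 − 2.03 = 0.88 V.
k_n = μ_nC_ox · (W/L) = 7.504 mA/V².
V_ov = V_GS − V_t = 2.03 − 0.99 = 1.04 V.
Since V_DS = 0.88 V < V_ov = 1.04 V, the device is in the triode region.
I_D = k_n [V_ov · V_DS − ½ V_DS²] = 7.504 × [1.04 × 0.88 − 0.5 × 0.88²] = 3.96 mA.

Triode; I_D = 3.96 mA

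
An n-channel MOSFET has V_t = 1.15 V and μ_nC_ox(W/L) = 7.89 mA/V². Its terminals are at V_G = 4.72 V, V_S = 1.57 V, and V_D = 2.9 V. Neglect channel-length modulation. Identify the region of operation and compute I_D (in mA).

V_GS = V_G − V_S = 4.72 − 1.57 = 3.15 V; V_DS = V_D − V_S = 2.9 − 1.57 = 1.33 V.
V_ov = V_GS − V_t = 3.15 − 1.15 = 2 V.
Since V_DS = 1.33 V < V_ov = 2 V, the device is in the triode region.
I_D = k_n [V_ov · V_DS − ½ V_DS²] = 7.89 × [2 × 1.33 − 0.5 × 1.33²] = 14 mA.

Triode; I_D = 14.0 mA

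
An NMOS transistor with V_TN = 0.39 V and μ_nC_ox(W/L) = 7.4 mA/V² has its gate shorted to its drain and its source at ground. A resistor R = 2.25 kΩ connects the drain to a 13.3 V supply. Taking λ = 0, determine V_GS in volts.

With gate tied to drain, V_GS = V_DS ≥ V_GS − V_TN, so the device is in saturation.
KCL at the drain: ½ k_n (V_GS − V_TN)² = (V_DD − V_GS)/R.
Let x = V_GS − 0.39. Then 8.33 x² + x − 12.91 = 0, giving x = 1.19 V (positive root), so V_GS = 1.58 V.
I_D = (V_DD − V_GS)/R = (13.3 − 1.58) / 2.25 = 5.21 mA.

V_GS = 1.58 V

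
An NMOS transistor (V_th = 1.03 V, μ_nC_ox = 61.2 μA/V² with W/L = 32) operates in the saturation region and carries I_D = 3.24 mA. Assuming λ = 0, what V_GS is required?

k_n = μ_nC_ox · (W/L) = 1.958 mA/V².
In saturation I_D = ½ k_n (V_GS − V_th)², so V_GS − V_th = √(2 I_D / k_n) = √(2 × 3.24 / 1.958) = 1.82 V.
V_GS = 1.03 + 1.82 = 2.85 V.

V_GS = 2.85 V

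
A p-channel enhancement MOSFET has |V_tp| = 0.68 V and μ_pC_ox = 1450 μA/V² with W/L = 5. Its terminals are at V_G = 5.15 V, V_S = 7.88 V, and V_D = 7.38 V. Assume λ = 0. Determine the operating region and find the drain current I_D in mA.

Triode; I_D = 6.52 mA

V_SG = V_S − V_G = 7.88 − 5.15 = 2.73 V; V_SD = V_S − V_D = 7.88 − 7.38 = 0.5 V.
k_p = μ_pC_ox · (W/L) = 7.25 mA/V².
V_ov = V_SG − |V_tp| = 2.73 − 0.68 = 2.05 V.
Since V_SD = 0.5 V < V_ov = 2.05 V, the device is in the triode region.
I_D = k_p [V_ov · V_SD − ½ V_SD²] = 7.25 × [2.05 × 0.5 − 0.5 × 0.5²] = 6.52 mA.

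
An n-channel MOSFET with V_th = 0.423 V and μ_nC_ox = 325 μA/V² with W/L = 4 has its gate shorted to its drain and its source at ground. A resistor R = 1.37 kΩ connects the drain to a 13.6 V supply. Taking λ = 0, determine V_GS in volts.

V_GS = 3.75 V

With gate tied to drain, V_GS = V_DS ≥ V_GS − V_th, so the device is in saturation.
k_n = μ_nC_ox · (W/L) = 1.3 mA/V².
KCL at the drain: ½ k_n (V_GS − V_th)² = (V_DD − V_GS)/R.
Let x = V_GS − 0.423. Then 0.891 x² + x − 13.18 = 0, giving x = 3.33 V (positive root), so V_GS = 3.75 V.
I_D = (V_DD − V_GS)/R = (13.6 − 3.75) / 1.37 = 7.19 mA.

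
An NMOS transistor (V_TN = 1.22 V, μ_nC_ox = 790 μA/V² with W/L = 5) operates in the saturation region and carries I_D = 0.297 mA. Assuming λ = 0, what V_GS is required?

k_n = μ_nC_ox · (W/L) = 3.95 mA/V².
In saturation I_D = ½ k_n (V_GS − V_TN)², so V_GS − V_TN = √(2 I_D / k_n) = √(2 × 0.297 / 3.95) = 0.388 V.
V_GS = 1.22 + 0.388 = 1.61 V.

V_GS = 1.61 V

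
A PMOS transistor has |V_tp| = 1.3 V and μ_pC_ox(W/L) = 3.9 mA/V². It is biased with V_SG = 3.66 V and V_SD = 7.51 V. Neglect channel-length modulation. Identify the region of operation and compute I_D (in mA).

V_ov = V_SG − |V_tp| = 3.66 − 1.3 = 2.36 V.
Since V_SD = 7.51 V ≥ V_ov = 2.36 V, the device is in saturation.
I_D = ½ k_p V_ov² = 0.5 × 3.9 × 2.36² = 10.9 mA.

Saturation; I_D = 10.9 mA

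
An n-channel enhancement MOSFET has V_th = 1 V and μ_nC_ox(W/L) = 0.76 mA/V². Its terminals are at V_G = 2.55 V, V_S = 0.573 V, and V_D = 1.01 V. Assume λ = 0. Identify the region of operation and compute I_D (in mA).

Triode; I_D = 0.252 mA

V_GS = V_G − V_S = 2.55 − 0.573 = 1.98 V; V_DS = V_D − V_S = 1.01 − 0.573 = 0.437 V.
V_ov = V_GS − V_th = 1.98 − 1 = 0.977 V.
Since V_DS = 0.437 V < V_ov = 0.977 V, the device is in the triode region.
I_D = k_n [V_ov · V_DS − ½ V_DS²] = 0.76 × [0.977 × 0.437 − 0.5 × 0.437²] = 0.252 mA.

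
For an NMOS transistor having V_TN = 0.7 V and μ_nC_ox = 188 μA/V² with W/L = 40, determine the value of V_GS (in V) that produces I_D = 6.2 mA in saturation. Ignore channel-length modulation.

V_GS = 1.98 V

k_n = μ_nC_ox · (W/L) = 7.52 mA/V².
In saturation I_D = ½ k_n (V_GS − V_TN)², so V_GS − V_TN = √(2 I_D / k_n) = √(2 × 6.2 / 7.52) = 1.28 V.
V_GS = 0.7 + 1.28 = 1.98 V.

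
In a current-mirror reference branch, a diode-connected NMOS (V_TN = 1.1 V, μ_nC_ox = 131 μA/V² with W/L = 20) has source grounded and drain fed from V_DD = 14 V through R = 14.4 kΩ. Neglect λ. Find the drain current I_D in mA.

With gate tied to drain, V_GS = V_DS ≥ V_GS − V_TN, so the device is in saturation.
k_n = μ_nC_ox · (W/L) = 2.62 mA/V².
KCL at the drain: ½ k_n (V_GS − V_TN)² = (V_DD − V_GS)/R.
Let x = V_GS − 1.1. Then 18.9 x² + x − 12.9 = 0, giving x = 0.801 V (positive root), so V_GS = 1.9 V.
I_D = (V_DD − V_GS)/R = (14 − 1.9) / 14.4 = 0.84 mA.

I_D = 0.840 mA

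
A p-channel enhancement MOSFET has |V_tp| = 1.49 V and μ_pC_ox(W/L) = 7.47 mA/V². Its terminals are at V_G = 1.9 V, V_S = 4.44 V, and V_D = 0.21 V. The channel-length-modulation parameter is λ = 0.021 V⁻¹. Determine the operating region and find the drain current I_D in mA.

V_SG = V_S − V_G = 4.44 − 1.9 = 2.54 V; V_SD = V_S − V_D = 4.44 − 0.21 = 4.23 V.
V_ov = V_SG − |V_tp| = 2.54 − 1.49 = 1.05 V.
Since V_SD = 4.23 V ≥ V_ov = 1.05 V, the device is in saturation.
I_D = ½ k_p V_ov² (1 + λ V_SD) = 0.5 × 7.47 × 1.05² × (1 + 0.021 × 4.23) = 4.48 mA.

Saturation; I_D = 4.48 mA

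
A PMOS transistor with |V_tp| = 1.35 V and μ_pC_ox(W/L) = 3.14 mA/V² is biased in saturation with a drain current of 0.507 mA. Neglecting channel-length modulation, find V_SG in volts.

V_SG = 1.92 V

In saturation I_D = ½ k_p (V_SG − |V_tp|)², so V_SG − |V_tp| = √(2 I_D / k_p) = √(2 × 0.507 / 3.14) = 0.568 V.
V_SG = 1.35 + 0.568 = 1.92 V.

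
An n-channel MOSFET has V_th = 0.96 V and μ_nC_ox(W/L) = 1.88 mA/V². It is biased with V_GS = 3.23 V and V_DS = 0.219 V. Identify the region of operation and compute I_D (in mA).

V_ov = V_GS − V_th = 3.23 − 0.96 = 2.27 V.
Since V_DS = 0.219 V < V_ov = 2.27 V, the device is in the triode region.
I_D = k_n [V_ov · V_DS − ½ V_DS²] = 1.88 × [2.27 × 0.219 − 0.5 × 0.219²] = 0.89 mA.

Triode; I_D = 0.890 mA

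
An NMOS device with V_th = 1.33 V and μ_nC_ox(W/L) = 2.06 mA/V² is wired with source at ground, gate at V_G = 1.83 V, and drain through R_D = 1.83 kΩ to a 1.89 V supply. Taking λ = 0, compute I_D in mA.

V_GS = V_G = 1.83 V, so V_ov = 1.83 − 1.33 = 0.5 V.
Assume saturation: I_D = ½ k_n V_ov² = 0.5 × 2.06 × 0.5² = 0.258 mA, giving V_DS = V_DD − I_D R_D = 1.89 − 0.258 × 1.83 = 1.42 V.
V_DS = 1.42 V ≥ V_ov = 0.5 V, confirming saturation.

I_D = 0.258 mA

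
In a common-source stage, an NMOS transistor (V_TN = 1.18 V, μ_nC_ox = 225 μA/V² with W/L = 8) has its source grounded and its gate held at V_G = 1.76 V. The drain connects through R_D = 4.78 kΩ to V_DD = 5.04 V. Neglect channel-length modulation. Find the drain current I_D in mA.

V_GS = V_G = 1.76 V, so V_ov = 1.76 − 1.18 = 0.58 V.
k_n = μ_nC_ox · (W/L) = 1.8 mA/V².
Assume saturation: I_D = ½ k_n V_ov² = 0.5 × 1.8 × 0.58² = 0.303 mA, giving V_DS = V_DD − I_D R_D = 5.04 − 0.303 × 4.78 = 3.59 V.
V_DS = 3.59 V ≥ V_ov = 0.58 V, confirming saturation.

I_D = 0.303 mA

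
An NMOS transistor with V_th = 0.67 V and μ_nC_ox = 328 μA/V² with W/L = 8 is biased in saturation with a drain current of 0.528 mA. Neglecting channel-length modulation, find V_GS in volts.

V_GS = 1.30 V

k_n = μ_nC_ox · (W/L) = 2.624 mA/V².
In saturation I_D = ½ k_n (V_GS − V_th)², so V_GS − V_th = √(2 I_D / k_n) = √(2 × 0.528 / 2.624) = 0.634 V.
V_GS = 0.67 + 0.634 = 1.3 V.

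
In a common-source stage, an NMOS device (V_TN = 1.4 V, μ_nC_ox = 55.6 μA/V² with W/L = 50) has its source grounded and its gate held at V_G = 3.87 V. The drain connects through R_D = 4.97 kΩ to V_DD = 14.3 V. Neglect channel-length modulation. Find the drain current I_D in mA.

V_GS = V_G = 3.87 V, so V_ov = 3.87 − 1.4 = 2.47 V.
k_n = μ_nC_ox · (W/L) = 2.78 mA/V².
Assume saturation: I_D = ½ k_n V_ov² = 0.5 × 2.78 × 2.47² = 8.48 mA, giving V_DS = V_DD − I_D R_D = 14.3 − 8.48 × 4.97 = -27.8 V.
But -27.8 V < V_ov = 2.47 V, so the device is actually in triode.
In triode I_D = k_n[V_ov V_DS − ½ V_DS²] and I_D = (V_DD − V_DS)/R_D. Equating: 6.91 V_DS² − 35.13 V_DS + 14.3 = 0, giving V_DS = 0.446 V (the root below V_ov).
I_D = (14.3 − 0.446) / 4.97 = 2.79 mA.

I_D = 2.79 mA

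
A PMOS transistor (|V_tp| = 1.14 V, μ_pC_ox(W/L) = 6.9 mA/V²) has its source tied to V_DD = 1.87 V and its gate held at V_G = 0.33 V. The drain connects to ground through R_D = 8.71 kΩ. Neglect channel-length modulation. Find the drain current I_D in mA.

V_SG = V_DD − V_G = 1.87 − 0.33 = 1.54 V, so V_ov = 1.54 − 1.14 = 0.4 V.
Assume saturation: I_D = ½ k_p V_ov² = 0.5 × 6.9 × 0.4² = 0.552 mA, giving V_SD = V_DD − I_D R_D = 1.87 − 0.552 × 8.71 = -2.94 V.
But -2.94 V < V_ov = 0.4 V, so the device is actually in triode.
In triode I_D = k_p[V_ov V_SD − ½ V_SD²] and I_D = (V_DD − V_SD)/R_D. Equating: 30 V_SD² − 25.04 V_SD + 1.87 = 0, giving V_SD = 0.0829 V (the root below V_ov).
I_D = (1.87 − 0.0829) / 8.71 = 0.205 mA.

I_D = 0.205 mA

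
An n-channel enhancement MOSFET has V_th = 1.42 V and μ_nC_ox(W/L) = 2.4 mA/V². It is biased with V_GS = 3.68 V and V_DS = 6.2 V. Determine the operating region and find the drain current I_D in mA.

Saturation; I_D = 6.13 mA

V_ov = V_GS − V_th = 3.68 − 1.42 = 2.26 V.
Since V_DS = 6.2 V ≥ V_ov = 2.26 V, the device is in saturation.
I_D = ½ k_n V_ov² = 0.5 × 2.4 × 2.26² = 6.13 mA.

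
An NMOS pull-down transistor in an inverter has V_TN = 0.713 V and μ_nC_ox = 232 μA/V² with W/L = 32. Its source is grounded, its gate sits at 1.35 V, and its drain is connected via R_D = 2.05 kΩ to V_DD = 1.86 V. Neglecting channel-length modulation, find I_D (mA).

V_GS = V_G = 1.35 V, so V_ov = 1.35 − 0.713 = 0.637 V.
k_n = μ_nC_ox · (W/L) = 7.424 mA/V².
Assume saturation: I_D = ½ k_n V_ov² = 0.5 × 7.424 × 0.637² = 1.51 mA, giving V_DS = V_DD − I_D R_D = 1.86 − 1.51 × 2.05 = -1.23 V.
But -1.23 V < V_ov = 0.637 V, so the device is actually in triode.
In triode I_D = k_n[V_ov V_DS − ½ V_DS²] and I_D = (V_DD − V_DS)/R_D. Equating: 7.61 V_DS² − 10.69 V_DS + 1.86 = 0, giving V_DS = 0.203 V (the root below V_ov).
I_D = (1.86 − 0.203) / 2.05 = 0.808 mA.

I_D = 0.808 mA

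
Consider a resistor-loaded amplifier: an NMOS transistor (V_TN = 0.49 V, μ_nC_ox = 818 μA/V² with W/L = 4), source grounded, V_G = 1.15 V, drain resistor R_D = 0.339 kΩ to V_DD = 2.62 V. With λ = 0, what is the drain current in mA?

I_D = 0.713 mA

V_GS = V_G = 1.15 V, so V_ov = 1.15 − 0.49 = 0.66 V.
k_n = μ_nC_ox · (W/L) = 3.272 mA/V².
Assume saturation: I_D = ½ k_n V_ov² = 0.5 × 3.272 × 0.66² = 0.713 mA, giving V_DS = V_DD − I_D R_D = 2.62 − 0.713 × 0.339 = 2.38 V.
V_DS = 2.38 V ≥ V_ov = 0.66 V, confirming saturation.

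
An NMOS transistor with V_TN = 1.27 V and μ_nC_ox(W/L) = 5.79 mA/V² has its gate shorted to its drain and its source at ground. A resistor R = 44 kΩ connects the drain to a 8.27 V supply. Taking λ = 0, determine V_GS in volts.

With gate tied to drain, V_GS = V_DS ≥ V_GS − V_TN, so the device is in saturation.
KCL at the drain: ½ k_n (V_GS − V_TN)² = (V_DD − V_GS)/R.
Let x = V_GS − 1.27. Then 127 x² + x − 7 = 0, giving x = 0.231 V (positive root), so V_GS = 1.5 V.
I_D = (V_DD − V_GS)/R = (8.27 − 1.5) / 44 = 0.154 mA.

V_GS = 1.50 V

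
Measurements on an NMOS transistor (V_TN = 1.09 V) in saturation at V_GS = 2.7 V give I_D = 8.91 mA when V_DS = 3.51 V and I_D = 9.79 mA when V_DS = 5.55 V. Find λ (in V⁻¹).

With V_GS fixed, I_D ∝ (1 + λ V_DS) in saturation, so I_D2/I_D1 = (1 + λ V_DS2)/(1 + λ V_DS1).
9.79/8.91 = 1.099 = (1 + 5.55 λ)/(1 + 3.51 λ).
Solving: λ (I_D1 V_DS2 − I_D2 V_DS1) = I_D2 − I_D1, so λ = (9.79 − 8.91) / (8.91 × 5.55 − 9.79 × 3.51) = 0.88 / 15.1 = 0.0583 V⁻¹.

λ = 0.0583 V⁻¹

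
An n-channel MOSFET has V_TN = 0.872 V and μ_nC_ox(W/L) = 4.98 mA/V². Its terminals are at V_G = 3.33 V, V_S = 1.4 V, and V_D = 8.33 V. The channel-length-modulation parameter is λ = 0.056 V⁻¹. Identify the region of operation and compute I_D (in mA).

V_GS = V_G − V_S = 3.33 − 1.4 = 1.93 V; V_DS = V_D − V_S = 8.33 − 1.4 = 6.93 V.
V_ov = V_GS − V_TN = 1.93 − 0.872 = 1.06 V.
Since V_DS = 6.93 V ≥ V_ov = 1.06 V, the device is in saturation.
I_D = ½ k_n V_ov² (1 + λ V_DS) = 0.5 × 4.98 × 1.06² × (1 + 0.056 × 6.93) = 3.87 mA.

Saturation; I_D = 3.87 mA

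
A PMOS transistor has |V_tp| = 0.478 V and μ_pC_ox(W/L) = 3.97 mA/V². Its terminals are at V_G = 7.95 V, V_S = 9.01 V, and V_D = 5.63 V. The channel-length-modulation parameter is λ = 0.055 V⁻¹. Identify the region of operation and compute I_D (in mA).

Saturation; I_D = 0.797 mA

V_SG = V_S − V_G = 9.01 − 7.95 = 1.06 V; V_SD = V_S − V_D = 9.01 − 5.63 = 3.38 V.
V_ov = V_SG − |V_tp| = 1.06 − 0.478 = 0.582 V.
Since V_SD = 3.38 V ≥ V_ov = 0.582 V, the device is in saturation.
I_D = ½ k_p V_ov² (1 + λ V_SD) = 0.5 × 3.97 × 0.582² × (1 + 0.055 × 3.38) = 0.797 mA.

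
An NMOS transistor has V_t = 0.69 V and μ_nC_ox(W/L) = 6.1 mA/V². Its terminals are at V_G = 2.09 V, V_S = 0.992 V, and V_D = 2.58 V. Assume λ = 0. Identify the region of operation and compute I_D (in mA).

Saturation; I_D = 0.508 mA

V_GS = V_G − V_S = 2.09 − 0.992 = 1.1 V; V_DS = V_D − V_S = 2.58 − 0.992 = 1.59 V.
V_ov = V_GS − V_t = 1.1 − 0.69 = 0.408 V.
Since V_DS = 1.59 V ≥ V_ov = 0.408 V, the device is in saturation.
I_D = ½ k_n V_ov² = 0.5 × 6.1 × 0.408² = 0.508 mA.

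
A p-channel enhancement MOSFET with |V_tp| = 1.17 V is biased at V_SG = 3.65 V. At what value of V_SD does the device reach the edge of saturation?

The boundary between triode and saturation is V_SD = V_SG − |V_tp| = V_ov.
V_ov = 3.65 − 1.17 = 2.48 V.

V_SD,sat = 2.48 V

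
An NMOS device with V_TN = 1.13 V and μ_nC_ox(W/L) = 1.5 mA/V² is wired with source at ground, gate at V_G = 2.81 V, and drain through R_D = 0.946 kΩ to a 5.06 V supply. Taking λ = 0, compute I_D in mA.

I_D = 2.12 mA

V_GS = V_G = 2.81 V, so V_ov = 2.81 − 1.13 = 1.68 V.
Assume saturation: I_D = ½ k_n V_ov² = 0.5 × 1.5 × 1.68² = 2.12 mA, giving V_DS = V_DD − I_D R_D = 5.06 − 2.12 × 0.946 = 3.06 V.
V_DS = 3.06 V ≥ V_ov = 1.68 V, confirming saturation.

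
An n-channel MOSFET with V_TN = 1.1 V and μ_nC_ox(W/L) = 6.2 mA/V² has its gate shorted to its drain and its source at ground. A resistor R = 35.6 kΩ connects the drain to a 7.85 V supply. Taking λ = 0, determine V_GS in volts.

With gate tied to drain, V_GS = V_DS ≥ V_GS − V_TN, so the device is in saturation.
KCL at the drain: ½ k_n (V_GS − V_TN)² = (V_DD − V_GS)/R.
Let x = V_GS − 1.1. Then 110 x² + x − 6.75 = 0, giving x = 0.243 V (positive root), so V_GS = 1.34 V.
I_D = (V_DD − V_GS)/R = (7.85 − 1.34) / 35.6 = 0.183 mA.

V_GS = 1.34 V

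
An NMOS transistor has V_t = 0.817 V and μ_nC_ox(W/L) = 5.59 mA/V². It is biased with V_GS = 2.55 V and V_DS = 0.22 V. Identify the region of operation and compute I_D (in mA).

Triode; I_D = 2.00 mA

V_ov = V_GS − V_t = 2.55 − 0.817 = 1.73 V.
Since V_DS = 0.22 V < V_ov = 1.73 V, the device is in the triode region.
I_D = k_n [V_ov · V_DS − ½ V_DS²] = 5.59 × [1.73 × 0.22 − 0.5 × 0.22²] = 2 mA.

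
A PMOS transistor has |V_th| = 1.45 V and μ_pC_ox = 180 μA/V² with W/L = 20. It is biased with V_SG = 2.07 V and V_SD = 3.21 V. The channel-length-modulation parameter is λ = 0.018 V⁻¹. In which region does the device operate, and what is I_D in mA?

k_p = μ_pC_ox · (W/L) = 3.6 mA/V².
V_ov = V_SG − |V_th| = 2.07 − 1.45 = 0.62 V.
Since V_SD = 3.21 V ≥ V_ov = 0.62 V, the device is in saturation.
I_D = ½ k_p V_ov² (1 + λ V_SD) = 0.5 × 3.6 × 0.62² × (1 + 0.018 × 3.21) = 0.732 mA.

Saturation; I_D = 0.732 mA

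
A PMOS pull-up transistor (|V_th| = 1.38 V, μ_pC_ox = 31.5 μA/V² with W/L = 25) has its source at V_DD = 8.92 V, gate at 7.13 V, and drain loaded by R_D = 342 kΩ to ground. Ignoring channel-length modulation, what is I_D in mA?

I_D = 0.0258 mA

V_SG = V_DD − V_G = 8.92 − 7.13 = 1.79 V, so V_ov = 1.79 − 1.38 = 0.41 V.
k_p = μ_pC_ox · (W/L) = 0.7875 mA/V².
Assume saturation: I_D = ½ k_p V_ov² = 0.5 × 0.7875 × 0.41² = 0.0662 mA, giving V_SD = V_DD − I_D R_D = 8.92 − 0.0662 × 342 = -13.7 V.
But -13.7 V < V_ov = 0.41 V, so the device is actually in triode.
In triode I_D = k_p[V_ov V_SD − ½ V_SD²] and I_D = (V_DD − V_SD)/R_D. Equating: 135 V_SD² − 111.4 V_SD + 8.92 = 0, giving V_SD = 0.0898 V (the root below V_ov).
I_D = (8.92 − 0.0898) / 342 = 0.0258 mA.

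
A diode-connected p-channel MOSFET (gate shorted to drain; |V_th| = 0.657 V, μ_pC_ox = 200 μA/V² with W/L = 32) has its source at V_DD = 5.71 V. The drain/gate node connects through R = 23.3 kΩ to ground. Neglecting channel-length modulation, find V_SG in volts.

With gate tied to drain, V_SG = V_SD ≥ V_SG − |V_th|, so the device is in saturation.
k_p = μ_pC_ox · (W/L) = 6.4 mA/V².
KCL at the drain: ½ k_p (V_SG − |V_th|)² = (V_DD − V_SG)/R.
Let x = V_SG − 0.657. Then 74.6 x² + x − 5.053 = 0, giving x = 0.254 V (positive root), so V_SG = 0.911 V.
I_D = (V_DD − V_SG)/R = (5.71 − 0.911) / 23.3 = 0.206 mA.

V_SG = 0.911 V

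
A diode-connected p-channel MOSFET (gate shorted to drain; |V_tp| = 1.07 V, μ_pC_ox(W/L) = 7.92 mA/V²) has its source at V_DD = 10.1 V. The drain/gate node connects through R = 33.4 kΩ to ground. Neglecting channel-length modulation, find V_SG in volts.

V_SG = 1.33 V

With gate tied to drain, V_SG = V_SD ≥ V_SG − |V_tp|, so the device is in saturation.
KCL at the drain: ½ k_p (V_SG − |V_tp|)² = (V_DD − V_SG)/R.
Let x = V_SG − 1.07. Then 132 x² + x − 9.03 = 0, giving x = 0.258 V (positive root), so V_SG = 1.33 V.
I_D = (V_DD − V_SG)/R = (10.1 − 1.33) / 33.4 = 0.263 mA.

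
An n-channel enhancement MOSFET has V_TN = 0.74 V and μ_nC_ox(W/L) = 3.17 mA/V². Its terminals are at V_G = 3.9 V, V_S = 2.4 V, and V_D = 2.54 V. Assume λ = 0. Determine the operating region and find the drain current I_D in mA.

Triode; I_D = 0.306 mA

V_GS = V_G − V_S = 3.9 − 2.4 = 1.5 V; V_DS = V_D − V_S = 2.54 − 2.4 = 0.14 V.
V_ov = V_GS − V_TN = 1.5 − 0.74 = 0.76 V.
Since V_DS = 0.14 V < V_ov = 0.76 V, the device is in the triode region.
I_D = k_n [V_ov · V_DS − ½ V_DS²] = 3.17 × [0.76 × 0.14 − 0.5 × 0.14²] = 0.306 mA.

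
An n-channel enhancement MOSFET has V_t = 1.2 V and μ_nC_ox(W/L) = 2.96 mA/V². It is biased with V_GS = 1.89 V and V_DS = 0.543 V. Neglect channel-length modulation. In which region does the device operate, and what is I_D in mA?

Triode; I_D = 0.673 mA

V_ov = V_GS − V_t = 1.89 − 1.2 = 0.69 V.
Since V_DS = 0.543 V < V_ov = 0.69 V, the device is in the triode region.
I_D = k_n [V_ov · V_DS − ½ V_DS²] = 2.96 × [0.69 × 0.543 − 0.5 × 0.543²] = 0.673 mA.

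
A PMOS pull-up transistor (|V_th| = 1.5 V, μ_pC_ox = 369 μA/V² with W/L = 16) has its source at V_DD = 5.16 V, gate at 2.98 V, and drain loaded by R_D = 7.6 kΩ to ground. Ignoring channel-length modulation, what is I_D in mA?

V_SG = V_DD − V_G = 5.16 − 2.98 = 2.18 V, so V_ov = 2.18 − 1.5 = 0.68 V.
k_p = μ_pC_ox · (W/L) = 5.904 mA/V².
Assume saturation: I_D = ½ k_p V_ov² = 0.5 × 5.904 × 0.68² = 1.37 mA, giving V_SD = V_DD − I_D R_D = 5.16 − 1.37 × 7.6 = -5.21 V.
But -5.21 V < V_ov = 0.68 V, so the device is actually in triode.
In triode I_D = k_p[V_ov V_SD − ½ V_SD²] and I_D = (V_DD − V_SD)/R_D. Equating: 22.4 V_SD² − 31.51 V_SD + 5.16 = 0, giving V_SD = 0.189 V (the root below V_ov).
I_D = (5.16 − 0.189) / 7.6 = 0.654 mA.

I_D = 0.654 mA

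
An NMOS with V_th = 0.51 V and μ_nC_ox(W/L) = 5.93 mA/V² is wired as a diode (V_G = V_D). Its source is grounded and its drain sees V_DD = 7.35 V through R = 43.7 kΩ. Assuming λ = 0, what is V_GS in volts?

V_GS = 0.736 V

With gate tied to drain, V_GS = V_DS ≥ V_GS − V_th, so the device is in saturation.
KCL at the drain: ½ k_n (V_GS − V_th)² = (V_DD − V_GS)/R.
Let x = V_GS − 0.51. Then 130 x² + x − 6.84 = 0, giving x = 0.226 V (positive root), so V_GS = 0.736 V.
I_D = (V_DD − V_GS)/R = (7.35 − 0.736) / 43.7 = 0.151 mA.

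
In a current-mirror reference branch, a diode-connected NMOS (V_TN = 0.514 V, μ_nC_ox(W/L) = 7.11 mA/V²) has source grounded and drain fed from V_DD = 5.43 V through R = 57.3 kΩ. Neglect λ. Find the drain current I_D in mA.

With gate tied to drain, V_GS = V_DS ≥ V_GS − V_TN, so the device is in saturation.
KCL at the drain: ½ k_n (V_GS − V_TN)² = (V_DD − V_GS)/R.
Let x = V_GS − 0.514. Then 204 x² + x − 4.916 = 0, giving x = 0.153 V (positive root), so V_GS = 0.667 V.
I_D = (V_DD − V_GS)/R = (5.43 − 0.667) / 57.3 = 0.0831 mA.

I_D = 0.0831 mA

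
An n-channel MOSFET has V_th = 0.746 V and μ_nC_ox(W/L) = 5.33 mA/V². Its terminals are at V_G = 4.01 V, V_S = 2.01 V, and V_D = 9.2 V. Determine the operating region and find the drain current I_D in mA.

V_GS = V_G − V_S = 4.01 − 2.01 = 2 V; V_DS = V_D − V_S = 9.2 − 2.01 = 7.19 V.
V_ov = V_GS − V_th = 2 − 0.746 = 1.25 V.
Since V_DS = 7.19 V ≥ V_ov = 1.25 V, the device is in saturation.
I_D = ½ k_n V_ov² = 0.5 × 5.33 × 1.25² = 4.19 mA.

Saturation; I_D = 4.19 mA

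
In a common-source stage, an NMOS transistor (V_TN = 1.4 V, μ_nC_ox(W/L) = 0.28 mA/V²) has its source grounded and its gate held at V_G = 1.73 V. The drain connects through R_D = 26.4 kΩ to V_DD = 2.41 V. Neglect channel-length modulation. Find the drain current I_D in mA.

V_GS = V_G = 1.73 V, so V_ov = 1.73 − 1.4 = 0.33 V.
Assume saturation: I_D = ½ k_n V_ov² = 0.5 × 0.28 × 0.33² = 0.0152 mA, giving V_DS = V_DD − I_D R_D = 2.41 − 0.0152 × 26.4 = 2.01 V.
V_DS = 2.01 V ≥ V_ov = 0.33 V, confirming saturation.

I_D = 0.0152 mA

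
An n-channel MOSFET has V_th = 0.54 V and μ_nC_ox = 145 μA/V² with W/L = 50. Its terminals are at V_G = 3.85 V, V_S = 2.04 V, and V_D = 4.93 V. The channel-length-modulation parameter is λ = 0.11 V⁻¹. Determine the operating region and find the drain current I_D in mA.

V_GS = V_G − V_S = 3.85 − 2.04 = 1.81 V; V_DS = V_D − V_S = 4.93 − 2.04 = 2.89 V.
k_n = μ_nC_ox · (W/L) = 7.25 mA/V².
V_ov = V_GS − V_th = 1.81 − 0.54 = 1.27 V.
Since V_DS = 2.89 V ≥ V_ov = 1.27 V, the device is in saturation.
I_D = ½ k_n V_ov² (1 + λ V_DS) = 0.5 × 7.25 × 1.27² × (1 + 0.11 × 2.89) = 7.71 mA.

Saturation; I_D = 7.71 mA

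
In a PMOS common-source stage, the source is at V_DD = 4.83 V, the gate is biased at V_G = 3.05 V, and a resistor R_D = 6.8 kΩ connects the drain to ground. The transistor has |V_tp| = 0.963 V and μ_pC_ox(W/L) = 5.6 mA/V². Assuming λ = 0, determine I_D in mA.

V_SG = V_DD − V_G = 4.83 − 3.05 = 1.78 V, so V_ov = 1.78 − 0.963 = 0.817 V.
Assume saturation: I_D = ½ k_p V_ov² = 0.5 × 5.6 × 0.817² = 1.87 mA, giving V_SD = V_DD − I_D R_D = 4.83 − 1.87 × 6.8 = -7.88 V.
But -7.88 V < V_ov = 0.817 V, so the device is actually in triode.
In triode I_D = k_p[V_ov V_SD − ½ V_SD²] and I_D = (V_DD − V_SD)/R_D. Equating: 19 V_SD² − 32.11 V_SD + 4.83 = 0, giving V_SD = 0.167 V (the root below V_ov).
I_D = (4.83 − 0.167) / 6.8 = 0.686 mA.

I_D = 0.686 mA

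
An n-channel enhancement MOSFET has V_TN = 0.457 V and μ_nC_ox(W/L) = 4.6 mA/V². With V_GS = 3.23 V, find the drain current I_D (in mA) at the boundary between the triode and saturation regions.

At the boundary V_DS = V_ov = V_GS − V_TN = 3.23 − 0.457 = 2.77 V.
I_D = ½ k_n V_ov² = 0.5 × 4.6 × 2.77² = 17.7 mA.

I_D = 17.7 mA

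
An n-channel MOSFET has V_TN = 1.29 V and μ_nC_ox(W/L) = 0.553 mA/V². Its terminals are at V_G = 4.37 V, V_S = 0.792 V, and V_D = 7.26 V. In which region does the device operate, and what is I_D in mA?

Saturation; I_D = 1.45 mA

V_GS = V_G − V_S = 4.37 − 0.792 = 3.58 V; V_DS = V_D − V_S = 7.26 − 0.792 = 6.47 V.
V_ov = V_GS − V_TN = 3.58 − 1.29 = 2.29 V.
Since V_DS = 6.47 V ≥ V_ov = 2.29 V, the device is in saturation.
I_D = ½ k_n V_ov² = 0.5 × 0.553 × 2.29² = 1.45 mA.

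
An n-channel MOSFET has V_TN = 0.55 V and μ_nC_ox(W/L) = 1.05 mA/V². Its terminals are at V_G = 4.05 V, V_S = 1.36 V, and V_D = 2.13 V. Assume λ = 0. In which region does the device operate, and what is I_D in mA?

Triode; I_D = 1.42 mA

V_GS = V_G − V_S = 4.05 − 1.36 = 2.69 V; V_DS = V_D − V_S = 2.13 − 1.36 = 0.77 V.
V_ov = V_GS − V_TN = 2.69 − 0.55 = 2.14 V.
Since V_DS = 0.77 V < V_ov = 2.14 V, the device is in the triode region.
I_D = k_n [V_ov · V_DS − ½ V_DS²] = 1.05 × [2.14 × 0.77 − 0.5 × 0.77²] = 1.42 mA.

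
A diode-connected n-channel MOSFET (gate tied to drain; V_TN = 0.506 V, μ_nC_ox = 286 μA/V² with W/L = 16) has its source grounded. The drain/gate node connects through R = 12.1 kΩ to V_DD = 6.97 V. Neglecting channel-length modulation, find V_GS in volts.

V_GS = 0.971 V

With gate tied to drain, V_GS = V_DS ≥ V_GS − V_TN, so the device is in saturation.
k_n = μ_nC_ox · (W/L) = 4.576 mA/V².
KCL at the drain: ½ k_n (V_GS − V_TN)² = (V_DD − V_GS)/R.
Let x = V_GS − 0.506. Then 27.7 x² + x − 6.464 = 0, giving x = 0.465 V (positive root), so V_GS = 0.971 V.
I_D = (V_DD − V_GS)/R = (6.97 − 0.971) / 12.1 = 0.496 mA.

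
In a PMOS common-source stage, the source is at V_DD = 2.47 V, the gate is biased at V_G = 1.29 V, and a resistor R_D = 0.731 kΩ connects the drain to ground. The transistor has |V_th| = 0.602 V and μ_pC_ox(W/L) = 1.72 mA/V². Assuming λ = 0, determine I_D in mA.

V_SG = V_DD − V_G = 2.47 − 1.29 = 1.18 V, so V_ov = 1.18 − 0.602 = 0.578 V.
Assume saturation: I_D = ½ k_p V_ov² = 0.5 × 1.72 × 0.578² = 0.287 mA, giving V_SD = V_DD − I_D R_D = 2.47 − 0.287 × 0.731 = 2.26 V.
V_SD = 2.26 V ≥ V_ov = 0.578 V, confirming saturation.

I_D = 0.287 mA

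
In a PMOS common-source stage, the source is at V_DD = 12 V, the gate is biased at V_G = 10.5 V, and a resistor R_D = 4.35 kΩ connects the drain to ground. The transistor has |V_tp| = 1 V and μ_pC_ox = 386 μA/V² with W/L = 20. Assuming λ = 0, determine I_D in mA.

V_SG = V_DD − V_G = 12 − 10.5 = 1.5 V, so V_ov = 1.5 − 1 = 0.5 V.
k_p = μ_pC_ox · (W/L) = 7.72 mA/V².
Assume saturation: I_D = ½ k_p V_ov² = 0.5 × 7.72 × 0.5² = 0.965 mA, giving V_SD = V_DD − I_D R_D = 12 − 0.965 × 4.35 = 7.8 V.
V_SD = 7.8 V ≥ V_ov = 0.5 V, confirming saturation.

I_D = 0.965 mA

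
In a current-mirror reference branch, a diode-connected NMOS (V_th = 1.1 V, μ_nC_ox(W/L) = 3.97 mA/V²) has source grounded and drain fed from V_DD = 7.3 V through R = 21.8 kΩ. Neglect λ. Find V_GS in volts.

With gate tied to drain, V_GS = V_DS ≥ V_GS − V_th, so the device is in saturation.
KCL at the drain: ½ k_n (V_GS − V_th)² = (V_DD − V_GS)/R.
Let x = V_GS − 1.1. Then 43.3 x² + x − 6.2 = 0, giving x = 0.367 V (positive root), so V_GS = 1.47 V.
I_D = (V_DD − V_GS)/R = (7.3 − 1.47) / 21.8 = 0.268 mA.

V_GS = 1.47 V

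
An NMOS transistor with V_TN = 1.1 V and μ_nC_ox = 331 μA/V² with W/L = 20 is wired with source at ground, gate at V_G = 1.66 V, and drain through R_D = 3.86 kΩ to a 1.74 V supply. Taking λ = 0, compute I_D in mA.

V_GS = V_G = 1.66 V, so V_ov = 1.66 − 1.1 = 0.56 V.
k_n = μ_nC_ox · (W/L) = 6.62 mA/V².
Assume saturation: I_D = ½ k_n V_ov² = 0.5 × 6.62 × 0.56² = 1.04 mA, giving V_DS = V_DD − I_D R_D = 1.74 − 1.04 × 3.86 = -2.27 V.
But -2.27 V < V_ov = 0.56 V, so the device is actually in triode.
In triode I_D = k_n[V_ov V_DS − ½ V_DS²] and I_D = (V_DD − V_DS)/R_D. Equating: 12.8 V_DS² − 15.31 V_DS + 1.74 = 0, giving V_DS = 0.127 V (the root below V_ov).
I_D = (1.74 − 0.127) / 3.86 = 0.418 mA.

I_D = 0.418 mA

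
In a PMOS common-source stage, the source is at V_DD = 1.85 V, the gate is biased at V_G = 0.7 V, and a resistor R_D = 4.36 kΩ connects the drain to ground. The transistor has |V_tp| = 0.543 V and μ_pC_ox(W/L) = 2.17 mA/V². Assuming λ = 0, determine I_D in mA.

V_SG = V_DD − V_G = 1.85 − 0.7 = 1.15 V, so V_ov = 1.15 − 0.543 = 0.607 V.
Assume saturation: I_D = ½ k_p V_ov² = 0.5 × 2.17 × 0.607² = 0.4 mA, giving V_SD = V_DD − I_D R_D = 1.85 − 0.4 × 4.36 = 0.107 V.
But 0.107 V < V_ov = 0.607 V, so the device is actually in triode.
In triode I_D = k_p[V_ov V_SD − ½ V_SD²] and I_D = (V_DD − V_SD)/R_D. Equating: 4.73 V_SD² − 6.743 V_SD + 1.85 = 0, giving V_SD = 0.371 V (the root below V_ov).
I_D = (1.85 − 0.371) / 4.36 = 0.339 mA.

I_D = 0.339 mA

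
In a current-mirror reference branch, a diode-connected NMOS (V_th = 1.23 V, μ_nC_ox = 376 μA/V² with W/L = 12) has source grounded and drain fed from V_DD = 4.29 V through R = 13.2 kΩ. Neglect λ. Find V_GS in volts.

With gate tied to drain, V_GS = V_DS ≥ V_GS − V_th, so the device is in saturation.
k_n = μ_nC_ox · (W/L) = 4.512 mA/V².
KCL at the drain: ½ k_n (V_GS − V_th)² = (V_DD − V_GS)/R.
Let x = V_GS − 1.23. Then 29.8 x² + x − 3.06 = 0, giving x = 0.304 V (positive root), so V_GS = 1.53 V.
I_D = (V_DD − V_GS)/R = (4.29 − 1.53) / 13.2 = 0.209 mA.

V_GS = 1.53 V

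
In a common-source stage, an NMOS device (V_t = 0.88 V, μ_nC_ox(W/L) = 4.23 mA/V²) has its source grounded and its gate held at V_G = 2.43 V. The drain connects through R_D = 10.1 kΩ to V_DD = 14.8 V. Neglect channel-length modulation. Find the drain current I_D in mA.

V_GS = V_G = 2.43 V, so V_ov = 2.43 − 0.88 = 1.55 V.
Assume saturation: I_D = ½ k_n V_ov² = 0.5 × 4.23 × 1.55² = 5.08 mA, giving V_DS = V_DD − I_D R_D = 14.8 − 5.08 × 10.1 = -36.5 V.
But -36.5 V < V_ov = 1.55 V, so the device is actually in triode.
In triode I_D = k_n[V_ov V_DS − ½ V_DS²] and I_D = (V_DD − V_DS)/R_D. Equating: 21.4 V_DS² − 67.22 V_DS + 14.8 = 0, giving V_DS = 0.238 V (the root below V_ov).
I_D = (14.8 − 0.238) / 10.1 = 1.44 mA.

I_D = 1.44 mA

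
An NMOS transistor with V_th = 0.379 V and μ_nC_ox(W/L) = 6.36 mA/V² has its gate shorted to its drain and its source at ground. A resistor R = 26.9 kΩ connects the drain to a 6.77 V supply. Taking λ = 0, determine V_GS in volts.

With gate tied to drain, V_GS = V_DS ≥ V_GS − V_th, so the device is in saturation.
KCL at the drain: ½ k_n (V_GS − V_th)² = (V_DD − V_GS)/R.
Let x = V_GS − 0.379. Then 85.5 x² + x − 6.391 = 0, giving x = 0.268 V (positive root), so V_GS = 0.647 V.
I_D = (V_DD − V_GS)/R = (6.77 − 0.647) / 26.9 = 0.228 mA.

V_GS = 0.647 V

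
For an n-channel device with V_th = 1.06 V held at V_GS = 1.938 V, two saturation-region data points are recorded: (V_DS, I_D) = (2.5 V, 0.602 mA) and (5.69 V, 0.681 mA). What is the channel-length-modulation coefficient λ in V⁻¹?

λ = 0.0459 V⁻¹

With V_GS fixed, I_D ∝ (1 + λ V_DS) in saturation, so I_D2/I_D1 = (1 + λ V_DS2)/(1 + λ V_DS1).
0.681/0.602 = 1.131 = (1 + 5.69 λ)/(1 + 2.5 λ).
Solving: λ (I_D1 V_DS2 − I_D2 V_DS1) = I_D2 − I_D1, so λ = (0.681 − 0.602) / (0.602 × 5.69 − 0.681 × 2.5) = 0.079 / 1.72 = 0.0459 V⁻¹.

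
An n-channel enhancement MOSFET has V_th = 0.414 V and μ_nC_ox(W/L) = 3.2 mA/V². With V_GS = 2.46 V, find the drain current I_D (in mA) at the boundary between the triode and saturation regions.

I_D = 6.70 mA

At the boundary V_DS = V_ov = V_GS − V_th = 2.46 − 0.414 = 2.05 V.
I_D = ½ k_n V_ov² = 0.5 × 3.2 × 2.05² = 6.7 mA.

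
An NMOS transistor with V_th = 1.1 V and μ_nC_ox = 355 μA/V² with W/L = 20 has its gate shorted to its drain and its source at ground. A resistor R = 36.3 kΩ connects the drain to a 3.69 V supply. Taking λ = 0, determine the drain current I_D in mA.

With gate tied to drain, V_GS = V_DS ≥ V_GS − V_th, so the device is in saturation.
k_n = μ_nC_ox · (W/L) = 7.1 mA/V².
KCL at the drain: ½ k_n (V_GS − V_th)² = (V_DD − V_GS)/R.
Let x = V_GS − 1.1. Then 129 x² + x − 2.59 = 0, giving x = 0.138 V (positive root), so V_GS = 1.24 V.
I_D = (V_DD − V_GS)/R = (3.69 − 1.24) / 36.3 = 0.0675 mA.

I_D = 0.0675 mA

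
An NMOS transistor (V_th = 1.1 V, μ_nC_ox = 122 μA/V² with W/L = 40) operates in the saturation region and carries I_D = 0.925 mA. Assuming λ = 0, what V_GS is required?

V_GS = 1.72 V

k_n = μ_nC_ox · (W/L) = 4.88 mA/V².
In saturation I_D = ½ k_n (V_GS − V_th)², so V_GS − V_th = √(2 I_D / k_n) = √(2 × 0.925 / 4.88) = 0.616 V.
V_GS = 1.1 + 0.616 = 1.72 V.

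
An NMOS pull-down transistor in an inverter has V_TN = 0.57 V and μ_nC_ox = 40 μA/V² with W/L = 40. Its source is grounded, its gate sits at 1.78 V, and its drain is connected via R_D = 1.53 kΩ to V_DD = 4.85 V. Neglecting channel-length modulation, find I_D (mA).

I_D = 1.17 mA

V_GS = V_G = 1.78 V, so V_ov = 1.78 − 0.57 = 1.21 V.
k_n = μ_nC_ox · (W/L) = 1.6 mA/V².
Assume saturation: I_D = ½ k_n V_ov² = 0.5 × 1.6 × 1.21² = 1.17 mA, giving V_DS = V_DD − I_D R_D = 4.85 − 1.17 × 1.53 = 3.06 V.
V_DS = 3.06 V ≥ V_ov = 1.21 V, confirming saturation.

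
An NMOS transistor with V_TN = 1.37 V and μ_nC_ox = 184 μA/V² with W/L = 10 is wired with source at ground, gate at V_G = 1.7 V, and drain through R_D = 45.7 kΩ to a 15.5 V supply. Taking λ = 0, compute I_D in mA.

V_GS = V_G = 1.7 V, so V_ov = 1.7 − 1.37 = 0.33 V.
k_n = μ_nC_ox · (W/L) = 1.84 mA/V².
Assume saturation: I_D = ½ k_n V_ov² = 0.5 × 1.84 × 0.33² = 0.1 mA, giving V_DS = V_DD − I_D R_D = 15.5 − 0.1 × 45.7 = 10.9 V.
V_DS = 10.9 V ≥ V_ov = 0.33 V, confirming saturation.

I_D = 0.100 mA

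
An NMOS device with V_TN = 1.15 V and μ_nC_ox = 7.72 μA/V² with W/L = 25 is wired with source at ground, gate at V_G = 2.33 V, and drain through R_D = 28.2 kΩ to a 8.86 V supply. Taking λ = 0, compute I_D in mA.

I_D = 0.134 mA

V_GS = V_G = 2.33 V, so V_ov = 2.33 − 1.15 = 1.18 V.
k_n = μ_nC_ox · (W/L) = 0.193 mA/V².
Assume saturation: I_D = ½ k_n V_ov² = 0.5 × 0.193 × 1.18² = 0.134 mA, giving V_DS = V_DD − I_D R_D = 8.86 − 0.134 × 28.2 = 5.07 V.
V_DS = 5.07 V ≥ V_ov = 1.18 V, confirming saturation.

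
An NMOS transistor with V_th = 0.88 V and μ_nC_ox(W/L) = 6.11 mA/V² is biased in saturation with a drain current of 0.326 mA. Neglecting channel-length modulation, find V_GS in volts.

V_GS = 1.21 V

In saturation I_D = ½ k_n (V_GS − V_th)², so V_GS − V_th = √(2 I_D / k_n) = √(2 × 0.326 / 6.11) = 0.327 V.
V_GS = 0.88 + 0.327 = 1.21 V.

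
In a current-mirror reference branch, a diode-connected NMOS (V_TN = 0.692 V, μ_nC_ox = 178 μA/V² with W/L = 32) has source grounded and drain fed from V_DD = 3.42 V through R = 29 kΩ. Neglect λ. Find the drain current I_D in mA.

With gate tied to drain, V_GS = V_DS ≥ V_GS − V_TN, so the device is in saturation.
k_n = μ_nC_ox · (W/L) = 5.696 mA/V².
KCL at the drain: ½ k_n (V_GS − V_TN)² = (V_DD − V_GS)/R.
Let x = V_GS − 0.692. Then 82.6 x² + x − 2.728 = 0, giving x = 0.176 V (positive root), so V_GS = 0.868 V.
I_D = (V_DD − V_GS)/R = (3.42 − 0.868) / 29 = 0.088 mA.

I_D = 0.0880 mA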